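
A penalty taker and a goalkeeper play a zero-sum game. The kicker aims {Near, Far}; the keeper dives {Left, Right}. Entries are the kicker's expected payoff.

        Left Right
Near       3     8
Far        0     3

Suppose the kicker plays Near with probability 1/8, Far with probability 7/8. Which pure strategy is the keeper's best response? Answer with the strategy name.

Left

If the keeper plays Left, the kicker's expected payoff is (1/8)·3 + (7/8)·0 = 3/8.
If the keeper plays Right, the kicker's expected payoff is (1/8)·8 + (7/8)·3 = 29/8.
The keeper minimizes the kicker's payoff; the smallest is 3/8, so the best response is Left.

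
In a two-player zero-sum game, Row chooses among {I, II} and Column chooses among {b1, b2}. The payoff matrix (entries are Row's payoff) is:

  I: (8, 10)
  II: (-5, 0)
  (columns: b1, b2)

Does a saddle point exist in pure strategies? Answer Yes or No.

Yes

Row minima: I → 8, II → -5; maximin = 8.
Column maxima: b1 → 8, b2 → 10; minimax = 8.
maximin = minimax = 8, so a saddle point exists.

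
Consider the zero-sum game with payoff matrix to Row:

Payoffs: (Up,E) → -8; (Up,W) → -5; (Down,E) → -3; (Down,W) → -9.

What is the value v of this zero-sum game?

Row minima: Up → -8, Down → -9; maximin = -8.
Column maxima: E → -3, W → -5; minimax = -5.
-8 ≠ -5, so there is no saddle point; optimal play is mixed.
Let Row play Up with probability p. Expected payoff against E: (-8)p + (-3)(1−p) = −5p − 3; against W: (-5)p + (-9)(1−p) = 4p − 9.
Setting these equal: −5p − 3 = 4p − 9 ⇒ −9p = -6 ⇒ p = 2/3, and the value is (-5)·(2/3) − 3 = -19/3.
For Column: with q = P(E), equating Up's and Down's payoffs gives −3q − 5 = 6q − 9 ⇒ q = 4/9.

-19/3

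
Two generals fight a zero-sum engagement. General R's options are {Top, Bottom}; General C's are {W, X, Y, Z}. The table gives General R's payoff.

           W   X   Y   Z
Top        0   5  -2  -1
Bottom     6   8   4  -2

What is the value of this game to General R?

-8/7

Row minima: Top → -2, Bottom → -2; maximin = -2.
Column maxima: W → 6, X → 8, Y → 4, Z → -1; minimax = -1.
-2 ≠ -1, so there is no saddle point; optimal play is mixed.
W is strictly dominated by Y (it gives General R strictly more in every row), so General C never plays it.
X is strictly dominated by Y (it gives General R strictly more in every row), so General C never plays it.
On the remaining 2×2 (Top, Bottom vs Y, Z):
Let General R play Top with probability p. Expected payoff against Y: (-2)p + 4(1−p) = −6p + 4; against Z: (-1)p + (-2)(1−p) = p − 2.
Setting these equal: −6p + 4 = p − 2 ⇒ −7p = -6 ⇒ p = 6/7, and the value is (-6)·(6/7) + 4 = -8/7.
For General C: with q = P(Y), equating Top's and Bottom's payoffs gives −q − 1 = 6q − 2 ⇒ q = 1/7.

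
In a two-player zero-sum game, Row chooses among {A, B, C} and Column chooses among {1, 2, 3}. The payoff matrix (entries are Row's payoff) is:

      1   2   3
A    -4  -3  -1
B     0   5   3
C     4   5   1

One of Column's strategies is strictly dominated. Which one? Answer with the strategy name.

2

1 holds Row's payoff strictly below 2 in every row: -4 < -3, 0 < 5, 4 < 5.
So 2 is strictly dominated for Column.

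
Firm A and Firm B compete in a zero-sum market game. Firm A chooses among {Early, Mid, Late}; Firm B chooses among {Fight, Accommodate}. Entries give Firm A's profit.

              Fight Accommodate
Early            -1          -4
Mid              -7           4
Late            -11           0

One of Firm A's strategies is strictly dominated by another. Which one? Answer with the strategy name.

Mid gives a strictly higher payoff than Late against every column: -7 > -11, 4 > 0.
So Late is strictly dominated and Firm A never plays it.

Late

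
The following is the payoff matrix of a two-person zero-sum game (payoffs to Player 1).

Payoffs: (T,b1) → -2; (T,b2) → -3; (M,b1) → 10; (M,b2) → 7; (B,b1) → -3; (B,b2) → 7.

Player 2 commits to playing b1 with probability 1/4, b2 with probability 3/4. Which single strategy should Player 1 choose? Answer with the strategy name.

Expected payoff of T: (1/4)·(-2) + (3/4)·(-3) = -11/4.
Expected payoff of M: (1/4)·10 + (3/4)·7 = 31/4.
Expected payoff of B: (1/4)·(-3) + (3/4)·7 = 9/2.
The largest is 31/4, so Player 1's best response is M.

M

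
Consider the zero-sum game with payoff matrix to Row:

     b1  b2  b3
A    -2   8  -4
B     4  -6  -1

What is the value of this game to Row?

-32/17

Row minima: A → -4, B → -6; maximin = -4.
Column maxima: b1 → 4, b2 → 8, b3 → -1; minimax = -1.
-4 ≠ -1, so there is no saddle point; optimal play is mixed.
b1 is strictly dominated by b3 (it gives Row strictly more in every row), so Column never plays it.
On the remaining 2×2 (A, B vs b2, b3):
Let Row play A with probability p. Expected payoff against b2: 8p + (-6)(1−p) = 14p − 6; against b3: (-4)p + (-1)(1−p) = −3p − 1.
Setting these equal: 14p − 6 = −3p − 1 ⇒ 17p = 5 ⇒ p = 5/17, and the value is (14)·(5/17) − 6 = -32/17.
For Column: with q = P(b2), equating A's and B's payoffs gives 12q − 4 = −5q − 1 ⇒ q = 3/17.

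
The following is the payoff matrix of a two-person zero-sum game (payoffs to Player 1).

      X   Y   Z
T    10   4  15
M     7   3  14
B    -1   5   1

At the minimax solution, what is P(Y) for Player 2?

11/12

Row minima: T → 4, M → 3, B → -1; maximin = 4.
Column maxima: X → 10, Y → 5, Z → 15; minimax = 5.
4 ≠ 5, so there is no saddle point; optimal play is mixed.
M is strictly dominated by T, so Player 1 never plays it.
Z is strictly dominated by X (it gives Player 1 strictly more in every row), so Player 2 never plays it.
On the remaining 2×2 (T, B vs X, Y):
Let Player 1 play T with probability p. Expected payoff against X: 10p + (-1)(1−p) = 11p − 1; against Y: 4p + 5(1−p) = −p + 5.
Setting these equal: 11p − 1 = −p + 5 ⇒ 12p = 6 ⇒ p = 1/2, and the value is (11)·(1/2) − 1 = 9/2.
For Player 2: with q = P(X), equating T's and B's payoffs gives 6q + 4 = −6q + 5 ⇒ q = 1/12.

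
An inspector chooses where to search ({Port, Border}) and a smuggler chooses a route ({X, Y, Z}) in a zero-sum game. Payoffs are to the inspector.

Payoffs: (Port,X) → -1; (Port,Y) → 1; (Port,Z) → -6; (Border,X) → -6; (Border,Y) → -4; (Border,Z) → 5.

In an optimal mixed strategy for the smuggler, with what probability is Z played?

Row minima: Port → -6, Border → -6; maximin = -6.
Column maxima: X → -1, Y → 1, Z → 5; minimax = -1.
-6 ≠ -1, so there is no saddle point; optimal play is mixed.
Y is strictly dominated by X (it gives the inspector strictly more in every row), so the smuggler never plays it.
On the remaining 2×2 (Port, Border vs X, Z):
Let the inspector play Port with probability p. Expected payoff against X: (-1)p + (-6)(1−p) = 5p − 6; against Z: (-6)p + 5(1−p) = −11p + 5.
Setting these equal: 5p − 6 = −11p + 5 ⇒ 16p = 11 ⇒ p = 11/16, and the value is (5)·(11/16) − 6 = -41/16.
For the smuggler: with q = P(X), equating Port's and Border's payoffs gives 5q − 6 = −11q + 5 ⇒ q = 11/16.

5/16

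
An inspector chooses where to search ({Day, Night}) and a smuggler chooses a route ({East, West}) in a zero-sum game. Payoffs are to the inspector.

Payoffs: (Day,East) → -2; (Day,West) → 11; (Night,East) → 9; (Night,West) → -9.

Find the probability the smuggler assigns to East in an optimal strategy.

Row minima: Day → -2, Night → -9; maximin = -2.
Column maxima: East → 9, West → 11; minimax = 9.
-2 ≠ 9, so there is no saddle point; optimal play is mixed.
Let the inspector play Day with probability p. Expected payoff against East: (-2)p + 9(1−p) = −11p + 9; against West: 11p + (-9)(1−p) = 20p − 9.
Setting these equal: −11p + 9 = 20p − 9 ⇒ −31p = -18 ⇒ p = 18/31, and the value is (-11)·(18/31) + 9 = 81/31.
For the smuggler: with q = P(East), equating Day's and Night's payoffs gives −13q + 11 = 18q − 9 ⇒ q = 20/31.

20/31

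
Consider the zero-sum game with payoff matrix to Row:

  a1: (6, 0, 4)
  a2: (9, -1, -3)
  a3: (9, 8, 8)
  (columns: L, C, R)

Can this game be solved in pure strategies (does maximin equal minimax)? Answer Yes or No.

Row minima: a1 → 0, a2 → -3, a3 → 8; maximin = 8.
Column maxima: L → 9, C → 8, R → 8; minimax = 8.
maximin = minimax = 8, so a saddle point exists.

Yes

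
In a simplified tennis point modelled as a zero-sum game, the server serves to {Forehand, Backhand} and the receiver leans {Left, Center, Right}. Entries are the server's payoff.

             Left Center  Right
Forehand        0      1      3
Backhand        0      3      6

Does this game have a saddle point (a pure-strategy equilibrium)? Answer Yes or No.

Row minima: Forehand → 0, Backhand → 0; maximin = 0.
Column maxima: Left → 0, Center → 3, Right → 6; minimax = 0.
maximin = minimax = 0, so a saddle point exists.

Yes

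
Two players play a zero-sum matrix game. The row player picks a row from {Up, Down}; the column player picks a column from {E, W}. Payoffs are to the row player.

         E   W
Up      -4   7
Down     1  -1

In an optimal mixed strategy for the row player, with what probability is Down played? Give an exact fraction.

11/13

Row minima: Up → -4, Down → -1; maximin = -1.
Column maxima: E → 1, W → 7; minimax = 1.
-1 ≠ 1, so there is no saddle point; optimal play is mixed.
Let the row player play Up with probability p. Expected payoff against E: (-4)p + 1(1−p) = −5p + 1; against W: 7p + (-1)(1−p) = 8p − 1.
Setting these equal: −5p + 1 = 8p − 1 ⇒ −13p = -2 ⇒ p = 2/13, and the value is (-5)·(2/13) + 1 = 3/13.
For the column player: with q = P(E), equating Up's and Down's payoffs gives −11q + 7 = 2q − 1 ⇒ q = 8/13.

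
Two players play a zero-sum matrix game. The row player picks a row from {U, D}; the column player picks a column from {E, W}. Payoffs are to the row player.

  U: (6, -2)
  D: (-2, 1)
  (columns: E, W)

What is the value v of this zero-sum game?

Row minima: U → -2, D → -2; maximin = -2.
Column maxima: E → 6, W → 1; minimax = 1.
-2 ≠ 1, so there is no saddle point; optimal play is mixed.
Let the row player play U with probability p. Expected payoff against E: 6p + (-2)(1−p) = 8p − 2; against W: (-2)p + 1(1−p) = −3p + 1.
Setting these equal: 8p − 2 = −3p + 1 ⇒ 11p = 3 ⇒ p = 3/11, and the value is (8)·(3/11) − 2 = 2/11.
For the column player: with q = P(E), equating U's and D's payoffs gives 8q − 2 = −3q + 1 ⇒ q = 3/11.

2/11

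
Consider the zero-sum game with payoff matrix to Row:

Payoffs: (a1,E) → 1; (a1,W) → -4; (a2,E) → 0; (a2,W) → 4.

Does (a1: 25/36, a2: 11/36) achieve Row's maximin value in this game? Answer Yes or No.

Against E this mix gives (25/36)·1 + (11/36)·0 = 25/36.
Against W this mix gives (25/36)·(-4) + (11/36)·4 = -14/9.
Column will play W, holding Row to -14/9. Shifting weight toward the row that does better against W would raise this floor (the equalizing mix achieves 4/9 against both W and E), so the proposed strategy is not optimal.

No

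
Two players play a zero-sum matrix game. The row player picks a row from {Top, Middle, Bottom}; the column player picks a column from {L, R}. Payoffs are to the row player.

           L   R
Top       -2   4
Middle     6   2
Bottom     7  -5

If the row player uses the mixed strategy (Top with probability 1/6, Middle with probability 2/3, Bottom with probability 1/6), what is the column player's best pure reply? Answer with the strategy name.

If the column player plays L, the row player's expected payoff is (1/6)·(-2) + (2/3)·6 + (1/6)·7 = 29/6.
If the column player plays R, the row player's expected payoff is (1/6)·4 + (2/3)·2 + (1/6)·(-5) = 7/6.
The column player minimizes the row player's payoff; the smallest is 7/6, so the best response is R.

R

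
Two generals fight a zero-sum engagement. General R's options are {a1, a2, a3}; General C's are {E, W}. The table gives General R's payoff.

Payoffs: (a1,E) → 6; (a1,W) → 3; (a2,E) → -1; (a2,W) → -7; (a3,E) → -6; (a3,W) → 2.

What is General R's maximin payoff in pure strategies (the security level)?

Row minima: a1 → 3, a2 → -7, a3 → -6.
The best of these is 3.

3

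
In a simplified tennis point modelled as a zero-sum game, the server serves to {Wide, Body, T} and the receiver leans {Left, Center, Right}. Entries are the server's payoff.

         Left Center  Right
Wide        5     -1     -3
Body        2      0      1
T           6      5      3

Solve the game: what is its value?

Row minima: Wide → -3, Body → 0, T → 3; maximin = 3.
Column maxima: Left → 6, Center → 5, Right → 3; minimax = 3.
Since maximin = minimax = 3, there is a saddle point and the value is 3.

3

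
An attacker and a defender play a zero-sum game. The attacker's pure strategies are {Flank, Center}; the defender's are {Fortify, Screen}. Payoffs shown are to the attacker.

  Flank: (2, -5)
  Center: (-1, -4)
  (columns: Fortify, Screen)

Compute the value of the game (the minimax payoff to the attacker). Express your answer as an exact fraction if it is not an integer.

Row minima: Flank → -5, Center → -4; maximin = -4.
Column maxima: Fortify → 2, Screen → -4; minimax = -4.
Since maximin = minimax = -4, there is a saddle point and the value is -4.

-4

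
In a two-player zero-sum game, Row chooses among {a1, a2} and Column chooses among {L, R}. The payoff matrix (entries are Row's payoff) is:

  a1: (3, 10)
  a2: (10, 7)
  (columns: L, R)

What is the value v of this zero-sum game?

79/10

Row minima: a1 → 3, a2 → 7; maximin = 7.
Column maxima: L → 10, R → 10; minimax = 10.
7 ≠ 10, so there is no saddle point; optimal play is mixed.
Let Row play a1 with probability p. Expected payoff against L: 3p + 10(1−p) = −7p + 10; against R: 10p + 7(1−p) = 3p + 7.
Setting these equal: −7p + 10 = 3p + 7 ⇒ −10p = -3 ⇒ p = 3/10, and the value is (-7)·(3/10) + 10 = 79/10.
For Column: with q = P(L), equating a1's and a2's payoffs gives −7q + 10 = 3q + 7 ⇒ q = 3/10.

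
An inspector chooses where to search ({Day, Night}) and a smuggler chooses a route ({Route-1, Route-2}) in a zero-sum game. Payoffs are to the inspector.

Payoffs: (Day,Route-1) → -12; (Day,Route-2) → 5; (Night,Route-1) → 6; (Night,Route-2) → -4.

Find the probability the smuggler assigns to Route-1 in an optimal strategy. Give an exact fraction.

Row minima: Day → -12, Night → -4; maximin = -4.
Column maxima: Route-1 → 6, Route-2 → 5; minimax = 5.
-4 ≠ 5, so there is no saddle point; optimal play is mixed.
Let the inspector play Day with probability p. Expected payoff against Route-1: (-12)p + 6(1−p) = −18p + 6; against Route-2: 5p + (-4)(1−p) = 9p − 4.
Setting these equal: −18p + 6 = 9p − 4 ⇒ −27p = -10 ⇒ p = 10/27, and the value is (-18)·(10/27) + 6 = -2/3.
For the smuggler: with q = P(Route-1), equating Day's and Night's payoffs gives −17q + 5 = 10q − 4 ⇒ q = 1/3.

1/3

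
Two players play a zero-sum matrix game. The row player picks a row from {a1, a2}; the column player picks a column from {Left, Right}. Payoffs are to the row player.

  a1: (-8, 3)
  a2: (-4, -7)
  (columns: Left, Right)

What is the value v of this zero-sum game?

-34/7

Row minima: a1 → -8, a2 → -7; maximin = -7.
Column maxima: Left → -4, Right → 3; minimax = -4.
-7 ≠ -4, so there is no saddle point; optimal play is mixed.
Let the row player play a1 with probability p. Expected payoff against Left: (-8)p + (-4)(1−p) = −4p − 4; against Right: 3p + (-7)(1−p) = 10p − 7.
Setting these equal: −4p − 4 = 10p − 7 ⇒ −14p = -3 ⇒ p = 3/14, and the value is (-4)·(3/14) − 4 = -34/7.
For the column player: with q = P(Left), equating a1's and a2's payoffs gives −11q + 3 = 3q − 7 ⇒ q = 5/7.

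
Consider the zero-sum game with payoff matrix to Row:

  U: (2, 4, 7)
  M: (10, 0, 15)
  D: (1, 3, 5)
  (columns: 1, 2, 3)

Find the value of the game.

Row minima: U → 2, M → 0, D → 1; maximin = 2.
Column maxima: 1 → 10, 2 → 4, 3 → 15; minimax = 4.
2 ≠ 4, so there is no saddle point; optimal play is mixed.
D is strictly dominated by U, so Row never plays it.
3 is strictly dominated by 1 (it gives Row strictly more in every row), so Column never plays it.
On the remaining 2×2 (U, M vs 1, 2):
Let Row play U with probability p. Expected payoff against 1: 2p + 10(1−p) = −8p + 10; against 2: 4p + 0(1−p) = 4p.
Setting these equal: −8p + 10 = 4p ⇒ −12p = -10 ⇒ p = 5/6, and the value is (-8)·(5/6) + 10 = 10/3.
For Column: with q = P(1), equating U's and M's payoffs gives −2q + 4 = 10q ⇒ q = 1/3.

10/3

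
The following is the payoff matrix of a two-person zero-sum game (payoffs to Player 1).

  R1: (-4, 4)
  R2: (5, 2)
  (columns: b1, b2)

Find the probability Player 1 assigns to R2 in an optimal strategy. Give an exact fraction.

Row minima: R1 → -4, R2 → 2; maximin = 2.
Column maxima: b1 → 5, b2 → 4; minimax = 4.
2 ≠ 4, so there is no saddle point; optimal play is mixed.
Let Player 1 play R1 with probability p. Expected payoff against b1: (-4)p + 5(1−p) = −9p + 5; against b2: 4p + 2(1−p) = 2p + 2.
Setting these equal: −9p + 5 = 2p + 2 ⇒ −11p = -3 ⇒ p = 3/11, and the value is (-9)·(3/11) + 5 = 28/11.
For Player 2: with q = P(b1), equating R1's and R2's payoffs gives −8q + 4 = 3q + 2 ⇒ q = 2/11.

8/11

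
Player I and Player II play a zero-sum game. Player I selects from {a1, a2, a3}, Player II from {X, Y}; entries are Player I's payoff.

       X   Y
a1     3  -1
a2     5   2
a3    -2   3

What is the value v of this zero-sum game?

Row minima: a1 → -1, a2 → 2, a3 → -2; maximin = 2.
Column maxima: X → 5, Y → 3; minimax = 3.
2 ≠ 3, so there is no saddle point; optimal play is mixed.
a1 is strictly dominated by a2, so Player I never plays it.
On the remaining 2×2 (a2, a3 vs X, Y):
Let Player I play a2 with probability p. Expected payoff against X: 5p + (-2)(1−p) = 7p − 2; against Y: 2p + 3(1−p) = −p + 3.
Setting these equal: 7p − 2 = −p + 3 ⇒ 8p = 5 ⇒ p = 5/8, and the value is (7)·(5/8) − 2 = 19/8.
For Player II: with q = P(X), equating a2's and a3's payoffs gives 3q + 2 = −5q + 3 ⇒ q = 1/8.

19/8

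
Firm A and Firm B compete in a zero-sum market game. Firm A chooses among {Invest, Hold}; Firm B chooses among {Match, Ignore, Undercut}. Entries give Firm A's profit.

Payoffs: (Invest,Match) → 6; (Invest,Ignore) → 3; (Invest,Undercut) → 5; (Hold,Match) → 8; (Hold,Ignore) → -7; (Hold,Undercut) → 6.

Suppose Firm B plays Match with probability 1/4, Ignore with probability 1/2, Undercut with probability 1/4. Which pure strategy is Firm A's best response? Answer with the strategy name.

Expected payoff of Invest: (1/4)·6 + (1/2)·3 + (1/4)·5 = 17/4.
Expected payoff of Hold: (1/4)·8 + (1/2)·(-7) + (1/4)·6 = 0.
The largest is 17/4, so Firm A's best response is Invest.

Invest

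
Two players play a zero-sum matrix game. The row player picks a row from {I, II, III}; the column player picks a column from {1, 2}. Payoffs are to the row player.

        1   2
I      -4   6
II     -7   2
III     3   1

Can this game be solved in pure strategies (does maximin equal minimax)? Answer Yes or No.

Row minima: I → -4, II → -7, III → 1; maximin = 1.
Column maxima: 1 → 3, 2 → 6; minimax = 3.
1 ≠ 3, so no pure-strategy equilibrium exists.

No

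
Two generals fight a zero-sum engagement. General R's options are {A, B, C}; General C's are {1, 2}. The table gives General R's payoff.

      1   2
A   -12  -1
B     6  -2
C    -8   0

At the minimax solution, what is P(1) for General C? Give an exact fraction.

Row minima: A → -12, B → -2, C → -8; maximin = -2.
Column maxima: 1 → 6, 2 → 0; minimax = 0.
-2 ≠ 0, so there is no saddle point; optimal play is mixed.
A is strictly dominated by C, so General R never plays it.
On the remaining 2×2 (B, C vs 1, 2):
Let General R play B with probability p. Expected payoff against 1: 6p + (-8)(1−p) = 14p − 8; against 2: (-2)p + 0(1−p) = −2p.
Setting these equal: 14p − 8 = −2p ⇒ 16p = 8 ⇒ p = 1/2, and the value is (14)·(1/2) − 8 = -1.
For General C: with q = P(1), equating B's and C's payoffs gives 8q − 2 = −8q ⇒ q = 1/8.

1/8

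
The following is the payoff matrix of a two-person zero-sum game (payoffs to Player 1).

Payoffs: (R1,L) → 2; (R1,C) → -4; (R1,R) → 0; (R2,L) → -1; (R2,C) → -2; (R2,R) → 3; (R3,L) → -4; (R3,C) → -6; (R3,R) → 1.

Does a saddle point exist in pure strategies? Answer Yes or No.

Yes

Row minima: R1 → -4, R2 → -2, R3 → -6; maximin = -2.
Column maxima: L → 2, C → -2, R → 3; minimax = -2.
maximin = minimax = -2, so a saddle point exists.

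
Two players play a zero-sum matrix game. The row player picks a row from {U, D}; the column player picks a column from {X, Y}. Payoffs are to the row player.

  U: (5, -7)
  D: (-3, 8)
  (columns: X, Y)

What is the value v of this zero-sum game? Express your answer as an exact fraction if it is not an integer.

19/23

Row minima: U → -7, D → -3; maximin = -3.
Column maxima: X → 5, Y → 8; minimax = 5.
-3 ≠ 5, so there is no saddle point; optimal play is mixed.
Let the row player play U with probability p. Expected payoff against X: 5p + (-3)(1−p) = 8p − 3; against Y: (-7)p + 8(1−p) = −15p + 8.
Setting these equal: 8p − 3 = −15p + 8 ⇒ 23p = 11 ⇒ p = 11/23, and the value is (8)·(11/23) − 3 = 19/23.
For the column player: with q = P(X), equating U's and D's payoffs gives 12q − 7 = −11q + 8 ⇒ q = 15/23.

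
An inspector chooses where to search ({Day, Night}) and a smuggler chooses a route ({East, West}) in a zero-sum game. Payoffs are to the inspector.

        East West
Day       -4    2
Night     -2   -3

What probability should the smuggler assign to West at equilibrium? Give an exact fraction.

2/7

Row minima: Day → -4, Night → -3; maximin = -3.
Column maxima: East → -2, West → 2; minimax = -2.
-3 ≠ -2, so there is no saddle point; optimal play is mixed.
Let the inspector play Day with probability p. Expected payoff against East: (-4)p + (-2)(1−p) = −2p − 2; against West: 2p + (-3)(1−p) = 5p − 3.
Setting these equal: −2p − 2 = 5p − 3 ⇒ −7p = -1 ⇒ p = 1/7, and the value is (-2)·(1/7) − 2 = -16/7.
For the smuggler: with q = P(East), equating Day's and Night's payoffs gives −6q + 2 = q − 3 ⇒ q = 5/7.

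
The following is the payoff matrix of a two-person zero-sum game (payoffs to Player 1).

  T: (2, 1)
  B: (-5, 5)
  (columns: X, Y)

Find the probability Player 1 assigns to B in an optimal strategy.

1/11

Row minima: T → 1, B → -5; maximin = 1.
Column maxima: X → 2, Y → 5; minimax = 2.
1 ≠ 2, so there is no saddle point; optimal play is mixed.
Let Player 1 play T with probability p. Expected payoff against X: 2p + (-5)(1−p) = 7p − 5; against Y: 1p + 5(1−p) = −4p + 5.
Setting these equal: 7p − 5 = −4p + 5 ⇒ 11p = 10 ⇒ p = 10/11, and the value is (7)·(10/11) − 5 = 15/11.
For Player 2: with q = P(X), equating T's and B's payoffs gives q + 1 = −10q + 5 ⇒ q = 4/11.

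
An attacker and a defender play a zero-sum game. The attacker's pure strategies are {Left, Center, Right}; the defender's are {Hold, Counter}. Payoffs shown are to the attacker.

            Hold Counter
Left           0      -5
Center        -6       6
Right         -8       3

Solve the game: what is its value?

Row minima: Left → -5, Center → -6, Right → -8; maximin = -5.
Column maxima: Hold → 0, Counter → 6; minimax = 0.
-5 ≠ 0, so there is no saddle point; optimal play is mixed.
Right is strictly dominated by Center, so the attacker never plays it.
On the remaining 2×2 (Left, Center vs Hold, Counter):
Let the attacker play Left with probability p. Expected payoff against Hold: 0p + (-6)(1−p) = 6p − 6; against Counter: (-5)p + 6(1−p) = −11p + 6.
Setting these equal: 6p − 6 = −11p + 6 ⇒ 17p = 12 ⇒ p = 12/17, and the value is (6)·(12/17) − 6 = -30/17.
For the defender: with q = P(Hold), equating Left's and Center's payoffs gives 5q − 5 = −12q + 6 ⇒ q = 11/17.

-30/17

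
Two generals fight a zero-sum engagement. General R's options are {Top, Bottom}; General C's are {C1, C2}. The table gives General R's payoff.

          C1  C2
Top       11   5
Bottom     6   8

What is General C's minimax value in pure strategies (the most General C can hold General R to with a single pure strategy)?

8

Column maxima: C1 → 11, C2 → 8.
The smallest of these is 8.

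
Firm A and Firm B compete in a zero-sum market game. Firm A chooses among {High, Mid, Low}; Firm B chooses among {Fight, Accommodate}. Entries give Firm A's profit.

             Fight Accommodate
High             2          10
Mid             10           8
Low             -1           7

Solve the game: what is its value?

Row minima: High → 2, Mid → 8, Low → -1; maximin = 8.
Column maxima: Fight → 10, Accommodate → 10; minimax = 10.
8 ≠ 10, so there is no saddle point; optimal play is mixed.
Low is strictly dominated by High, so Firm A never plays it.
On the remaining 2×2 (High, Mid vs Fight, Accommodate):
Let Firm A play High with probability p. Expected payoff against Fight: 2p + 10(1−p) = −8p + 10; against Accommodate: 10p + 8(1−p) = 2p + 8.
Setting these equal: −8p + 10 = 2p + 8 ⇒ −10p = -2 ⇒ p = 1/5, and the value is (-8)·(1/5) + 10 = 42/5.
For Firm B: with q = P(Fight), equating High's and Mid's payoffs gives −8q + 10 = 2q + 8 ⇒ q = 1/5.

42/5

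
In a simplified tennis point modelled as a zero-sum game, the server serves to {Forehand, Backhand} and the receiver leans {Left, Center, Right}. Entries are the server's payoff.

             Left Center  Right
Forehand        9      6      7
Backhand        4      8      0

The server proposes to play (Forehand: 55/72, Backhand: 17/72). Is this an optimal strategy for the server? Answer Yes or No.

No

Against Left this mix gives (55/72)·9 + (17/72)·4 = 563/72.
Against Center this mix gives (55/72)·6 + (17/72)·8 = 233/36.
Against Right this mix gives (55/72)·7 + (17/72)·0 = 385/72.
The receiver will play Right, holding the server to 385/72. Shifting weight toward the row that does better against Right would raise this floor (the equalizing mix achieves 56/9 against both Right and Center), so the proposed strategy is not optimal.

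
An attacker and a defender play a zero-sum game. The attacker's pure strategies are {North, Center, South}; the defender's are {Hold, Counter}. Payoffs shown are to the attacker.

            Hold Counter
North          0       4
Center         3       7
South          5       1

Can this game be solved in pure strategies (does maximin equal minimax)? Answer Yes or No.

No

Row minima: North → 0, Center → 3, South → 1; maximin = 3.
Column maxima: Hold → 5, Counter → 7; minimax = 5.
3 ≠ 5, so no pure-strategy equilibrium exists.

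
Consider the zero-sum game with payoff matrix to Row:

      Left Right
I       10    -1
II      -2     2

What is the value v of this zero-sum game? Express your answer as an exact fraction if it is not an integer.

Row minima: I → -1, II → -2; maximin = -1.
Column maxima: Left → 10, Right → 2; minimax = 2.
-1 ≠ 2, so there is no saddle point; optimal play is mixed.
Let Row play I with probability p. Expected payoff against Left: 10p + (-2)(1−p) = 12p − 2; against Right: (-1)p + 2(1−p) = −3p + 2.
Setting these equal: 12p − 2 = −3p + 2 ⇒ 15p = 4 ⇒ p = 4/15, and the value is (12)·(4/15) − 2 = 6/5.
For Column: with q = P(Left), equating I's and II's payoffs gives 11q − 1 = −4q + 2 ⇒ q = 1/5.

6/5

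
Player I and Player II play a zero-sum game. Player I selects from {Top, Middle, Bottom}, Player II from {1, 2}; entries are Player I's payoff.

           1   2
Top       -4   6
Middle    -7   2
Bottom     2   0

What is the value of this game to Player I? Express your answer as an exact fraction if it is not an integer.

Row minima: Top → -4, Middle → -7, Bottom → 0; maximin = 0.
Column maxima: 1 → 2, 2 → 6; minimax = 2.
0 ≠ 2, so there is no saddle point; optimal play is mixed.
Middle is strictly dominated by Top, so Player I never plays it.
On the remaining 2×2 (Top, Bottom vs 1, 2):
Let Player I play Top with probability p. Expected payoff against 1: (-4)p + 2(1−p) = −6p + 2; against 2: 6p + 0(1−p) = 6p.
Setting these equal: −6p + 2 = 6p ⇒ −12p = -2 ⇒ p = 1/6, and the value is (-6)·(1/6) + 2 = 1.
For Player II: with q = P(1), equating Top's and Bottom's payoffs gives −10q + 6 = 2q ⇒ q = 1/2.

1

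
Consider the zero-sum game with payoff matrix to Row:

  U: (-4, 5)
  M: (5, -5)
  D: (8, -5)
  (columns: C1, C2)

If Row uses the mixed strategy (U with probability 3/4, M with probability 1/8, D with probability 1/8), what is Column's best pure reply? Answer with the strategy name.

C1

If Column plays C1, Row's expected payoff is (3/4)·(-4) + (1/8)·5 + (1/8)·8 = -11/8.
If Column plays C2, Row's expected payoff is (3/4)·5 + (1/8)·(-5) + (1/8)·(-5) = 5/2.
Column minimizes Row's payoff; the smallest is -11/8, so the best response is C1.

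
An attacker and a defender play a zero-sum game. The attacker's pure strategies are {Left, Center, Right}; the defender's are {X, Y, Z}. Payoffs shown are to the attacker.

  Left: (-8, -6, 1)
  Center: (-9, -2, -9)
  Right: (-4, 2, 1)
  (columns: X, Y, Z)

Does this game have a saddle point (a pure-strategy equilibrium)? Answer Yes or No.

Yes

Row minima: Left → -8, Center → -9, Right → -4; maximin = -4.
Column maxima: X → -4, Y → 2, Z → 1; minimax = -4.
maximin = minimax = -4, so a saddle point exists.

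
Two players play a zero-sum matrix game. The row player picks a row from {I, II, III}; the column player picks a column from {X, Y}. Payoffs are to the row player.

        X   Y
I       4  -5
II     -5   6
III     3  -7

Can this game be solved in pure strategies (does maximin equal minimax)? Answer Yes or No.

No

Row minima: I → -5, II → -5, III → -7; maximin = -5.
Column maxima: X → 4, Y → 6; minimax = 4.
-5 ≠ 4, so no pure-strategy equilibrium exists.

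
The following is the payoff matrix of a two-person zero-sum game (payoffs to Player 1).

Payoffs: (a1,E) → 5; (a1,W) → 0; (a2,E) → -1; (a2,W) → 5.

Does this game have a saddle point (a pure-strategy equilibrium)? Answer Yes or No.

Row minima: a1 → 0, a2 → -1; maximin = 0.
Column maxima: E → 5, W → 5; minimax = 5.
0 ≠ 5, so no pure-strategy equilibrium exists.

No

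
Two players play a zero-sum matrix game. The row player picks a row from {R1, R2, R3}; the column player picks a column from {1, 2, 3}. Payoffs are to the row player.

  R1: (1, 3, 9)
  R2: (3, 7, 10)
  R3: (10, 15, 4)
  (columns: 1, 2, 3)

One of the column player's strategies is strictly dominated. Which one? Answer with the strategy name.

2

1 holds the row player's payoff strictly below 2 in every row: 1 < 3, 3 < 7, 10 < 15.
So 2 is strictly dominated for the column player.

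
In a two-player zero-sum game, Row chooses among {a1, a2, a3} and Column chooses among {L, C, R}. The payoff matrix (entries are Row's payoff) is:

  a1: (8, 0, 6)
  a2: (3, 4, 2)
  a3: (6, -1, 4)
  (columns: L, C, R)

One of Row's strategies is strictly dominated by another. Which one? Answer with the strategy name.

a3

a1 gives a strictly higher payoff than a3 against every column: 8 > 6, 0 > -1, 6 > 4.
So a3 is strictly dominated and Row never plays it.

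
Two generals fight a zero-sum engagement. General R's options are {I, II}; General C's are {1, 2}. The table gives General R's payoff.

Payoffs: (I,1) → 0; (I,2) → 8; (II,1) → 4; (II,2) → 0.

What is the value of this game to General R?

Row minima: I → 0, II → 0; maximin = 0.
Column maxima: 1 → 4, 2 → 8; minimax = 4.
0 ≠ 4, so there is no saddle point; optimal play is mixed.
Let General R play I with probability p. Expected payoff against 1: 0p + 4(1−p) = −4p + 4; against 2: 8p + 0(1−p) = 8p.
Setting these equal: −4p + 4 = 8p ⇒ −12p = -4 ⇒ p = 1/3, and the value is (-4)·(1/3) + 4 = 8/3.
For General C: with q = P(1), equating I's and II's payoffs gives −8q + 8 = 4q ⇒ q = 2/3.

8/3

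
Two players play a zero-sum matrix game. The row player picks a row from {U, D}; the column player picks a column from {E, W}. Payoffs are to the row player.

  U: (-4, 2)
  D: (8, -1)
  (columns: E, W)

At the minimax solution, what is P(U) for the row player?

3/5

Row minima: U → -4, D → -1; maximin = -1.
Column maxima: E → 8, W → 2; minimax = 2.
-1 ≠ 2, so there is no saddle point; optimal play is mixed.
Let the row player play U with probability p. Expected payoff against E: (-4)p + 8(1−p) = −12p + 8; against W: 2p + (-1)(1−p) = 3p − 1.
Setting these equal: −12p + 8 = 3p − 1 ⇒ −15p = -9 ⇒ p = 3/5, and the value is (-12)·(3/5) + 8 = 4/5.
For the column player: with q = P(E), equating U's and D's payoffs gives −6q + 2 = 9q − 1 ⇒ q = 1/5.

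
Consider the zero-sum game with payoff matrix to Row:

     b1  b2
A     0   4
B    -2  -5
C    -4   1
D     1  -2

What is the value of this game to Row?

Row minima: A → 0, B → -5, C → -4, D → -2; maximin = 0.
Column maxima: b1 → 1, b2 → 4; minimax = 1.
0 ≠ 1, so there is no saddle point; optimal play is mixed.
B is strictly dominated by A, so Row never plays it.
C is strictly dominated by A, so Row never plays it.
On the remaining 2×2 (A, D vs b1, b2):
Let Row play A with probability p. Expected payoff against b1: 0p + 1(1−p) = −p + 1; against b2: 4p + (-2)(1−p) = 6p − 2.
Setting these equal: −p + 1 = 6p − 2 ⇒ −7p = -3 ⇒ p = 3/7, and the value is (-1)·(3/7) + 1 = 4/7.
For Column: with q = P(b1), equating A's and D's payoffs gives −4q + 4 = 3q − 2 ⇒ q = 6/7.

4/7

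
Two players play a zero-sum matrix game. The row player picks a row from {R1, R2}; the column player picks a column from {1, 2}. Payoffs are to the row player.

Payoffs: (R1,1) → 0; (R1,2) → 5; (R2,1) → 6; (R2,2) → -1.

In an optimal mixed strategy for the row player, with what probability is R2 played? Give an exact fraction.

5/12

Row minima: R1 → 0, R2 → -1; maximin = 0.
Column maxima: 1 → 6, 2 → 5; minimax = 5.
0 ≠ 5, so there is no saddle point; optimal play is mixed.
Let the row player play R1 with probability p. Expected payoff against 1: 0p + 6(1−p) = −6p + 6; against 2: 5p + (-1)(1−p) = 6p − 1.
Setting these equal: −6p + 6 = 6p − 1 ⇒ −12p = -7 ⇒ p = 7/12, and the value is (-6)·(7/12) + 6 = 5/2.
For the column player: with q = P(1), equating R1's and R2's payoffs gives −5q + 5 = 7q − 1 ⇒ q = 1/2.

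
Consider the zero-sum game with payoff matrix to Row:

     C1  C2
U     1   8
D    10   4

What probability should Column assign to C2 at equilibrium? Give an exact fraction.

9/13

Row minima: U → 1, D → 4; maximin = 4.
Column maxima: C1 → 10, C2 → 8; minimax = 8.
4 ≠ 8, so there is no saddle point; optimal play is mixed.
Let Row play U with probability p. Expected payoff against C1: 1p + 10(1−p) = −9p + 10; against C2: 8p + 4(1−p) = 4p + 4.
Setting these equal: −9p + 10 = 4p + 4 ⇒ −13p = -6 ⇒ p = 6/13, and the value is (-9)·(6/13) + 10 = 76/13.
For Column: with q = P(C1), equating U's and D's payoffs gives −7q + 8 = 6q + 4 ⇒ q = 4/13.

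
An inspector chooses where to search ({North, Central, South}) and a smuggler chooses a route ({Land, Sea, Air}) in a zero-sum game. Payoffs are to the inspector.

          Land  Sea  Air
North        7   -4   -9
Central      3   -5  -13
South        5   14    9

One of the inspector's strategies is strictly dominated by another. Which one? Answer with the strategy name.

Central

North gives a strictly higher payoff than Central against every column: 7 > 3, -4 > -5, -9 > -13.
So Central is strictly dominated and the inspector never plays it.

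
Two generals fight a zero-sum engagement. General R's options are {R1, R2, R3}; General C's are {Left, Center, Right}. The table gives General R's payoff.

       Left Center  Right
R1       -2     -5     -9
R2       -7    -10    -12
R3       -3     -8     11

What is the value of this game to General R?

Row minima: R1 → -9, R2 → -12, R3 → -8; maximin = -8.
Column maxima: Left → -2, Center → -5, Right → 11; minimax = -5.
-8 ≠ -5, so there is no saddle point; optimal play is mixed.
R2 is strictly dominated by R1, so General R never plays it.
Left is strictly dominated by Center (it gives General R strictly more in every row), so General C never plays it.
On the remaining 2×2 (R1, R3 vs Center, Right):
Let General R play R1 with probability p. Expected payoff against Center: (-5)p + (-8)(1−p) = 3p − 8; against Right: (-9)p + 11(1−p) = −20p + 11.
Setting these equal: 3p − 8 = −20p + 11 ⇒ 23p = 19 ⇒ p = 19/23, and the value is (3)·(19/23) − 8 = -127/23.
For General C: with q = P(Center), equating R1's and R3's payoffs gives 4q − 9 = −19q + 11 ⇒ q = 20/23.

-127/23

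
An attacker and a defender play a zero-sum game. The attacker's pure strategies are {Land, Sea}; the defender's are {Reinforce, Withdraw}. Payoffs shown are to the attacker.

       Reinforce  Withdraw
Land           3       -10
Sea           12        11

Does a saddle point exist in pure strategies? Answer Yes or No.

Row minima: Land → -10, Sea → 11; maximin = 11.
Column maxima: Reinforce → 12, Withdraw → 11; minimax = 11.
maximin = minimax = 11, so a saddle point exists.

Yes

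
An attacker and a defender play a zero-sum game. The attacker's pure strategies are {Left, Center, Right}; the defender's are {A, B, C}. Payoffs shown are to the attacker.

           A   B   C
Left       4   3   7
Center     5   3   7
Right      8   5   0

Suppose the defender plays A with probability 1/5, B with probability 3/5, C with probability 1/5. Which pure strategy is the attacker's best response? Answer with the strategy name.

Right

Expected payoff of Left: (1/5)·4 + (3/5)·3 + (1/5)·7 = 4.
Expected payoff of Center: (1/5)·5 + (3/5)·3 + (1/5)·7 = 21/5.
Expected payoff of Right: (1/5)·8 + (3/5)·5 + (1/5)·0 = 23/5.
The largest is 23/5, so the attacker's best response is Right.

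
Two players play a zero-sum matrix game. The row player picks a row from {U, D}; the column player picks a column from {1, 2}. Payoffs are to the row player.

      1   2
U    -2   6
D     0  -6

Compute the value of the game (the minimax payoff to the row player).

Row minima: U → -2, D → -6; maximin = -2.
Column maxima: 1 → 0, 2 → 6; minimax = 0.
-2 ≠ 0, so there is no saddle point; optimal play is mixed.
Let the row player play U with probability p. Expected payoff against 1: (-2)p + 0(1−p) = −2p; against 2: 6p + (-6)(1−p) = 12p − 6.
Setting these equal: −2p = 12p − 6 ⇒ −14p = -6 ⇒ p = 3/7, and the value is (-2)·(3/7) = -6/7.
For the column player: with q = P(1), equating U's and D's payoffs gives −8q + 6 = 6q − 6 ⇒ q = 6/7.

-6/7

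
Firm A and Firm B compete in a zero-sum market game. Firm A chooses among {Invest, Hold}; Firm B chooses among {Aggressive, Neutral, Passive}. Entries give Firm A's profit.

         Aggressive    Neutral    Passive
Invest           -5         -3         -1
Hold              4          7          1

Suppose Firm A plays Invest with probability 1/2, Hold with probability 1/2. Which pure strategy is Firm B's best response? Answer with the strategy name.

If Firm B plays Aggressive, Firm A's expected payoff is (1/2)·(-5) + (1/2)·4 = -1/2.
If Firm B plays Neutral, Firm A's expected payoff is (1/2)·(-3) + (1/2)·7 = 2.
If Firm B plays Passive, Firm A's expected payoff is (1/2)·(-1) + (1/2)·1 = 0.
Firm B minimizes Firm A's payoff; the smallest is -1/2, so the best response is Aggressive.

Aggressive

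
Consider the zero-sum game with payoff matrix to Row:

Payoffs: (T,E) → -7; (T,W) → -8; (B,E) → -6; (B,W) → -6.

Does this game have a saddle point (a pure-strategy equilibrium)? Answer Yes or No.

Yes

Row minima: T → -8, B → -6; maximin = -6.
Column maxima: E → -6, W → -6; minimax = -6.
maximin = minimax = -6, so a saddle point exists.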